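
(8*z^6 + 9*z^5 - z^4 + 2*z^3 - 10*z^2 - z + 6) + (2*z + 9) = 8*z^6 + 9*z^5 - z^4 + 2*z^3 - 10*z^2 + z + 15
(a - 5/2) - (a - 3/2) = -1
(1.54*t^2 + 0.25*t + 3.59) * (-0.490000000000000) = -0.7546*t^2 - 0.1225*t - 1.7591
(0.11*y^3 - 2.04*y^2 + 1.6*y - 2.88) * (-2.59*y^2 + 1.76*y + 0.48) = -0.2849*y^5 + 5.4772*y^4 - 7.6816*y^3 + 9.296*y^2 - 4.3008*y - 1.3824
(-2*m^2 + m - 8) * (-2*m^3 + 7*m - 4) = 4*m^5 - 2*m^4 + 2*m^3 + 15*m^2 - 60*m + 32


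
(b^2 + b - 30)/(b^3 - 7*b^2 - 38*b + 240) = 1/(b - 8)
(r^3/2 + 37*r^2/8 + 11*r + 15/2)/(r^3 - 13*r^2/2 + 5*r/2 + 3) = (4*r^3 + 37*r^2 + 88*r + 60)/(4*(2*r^3 - 13*r^2 + 5*r + 6))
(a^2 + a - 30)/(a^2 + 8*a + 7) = (a^2 + a - 30)/(a^2 + 8*a + 7)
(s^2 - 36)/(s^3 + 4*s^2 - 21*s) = (s^2 - 36)/(s*(s^2 + 4*s - 21))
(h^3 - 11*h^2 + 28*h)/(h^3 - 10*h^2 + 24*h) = (h - 7)/(h - 6)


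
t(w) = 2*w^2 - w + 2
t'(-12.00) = -49.00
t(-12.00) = 302.00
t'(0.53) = 1.12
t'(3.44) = 12.76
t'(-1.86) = -8.44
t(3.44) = 22.23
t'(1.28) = 4.12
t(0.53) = 2.03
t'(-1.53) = -7.12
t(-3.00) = 23.00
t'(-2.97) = -12.88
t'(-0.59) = -3.36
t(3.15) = 18.70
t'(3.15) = 11.60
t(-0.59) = 3.29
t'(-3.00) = -13.00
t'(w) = 4*w - 1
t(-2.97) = 22.61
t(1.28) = 4.00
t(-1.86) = 10.78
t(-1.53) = 8.21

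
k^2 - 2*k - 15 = (k - 5)*(k + 3)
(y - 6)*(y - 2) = y^2 - 8*y + 12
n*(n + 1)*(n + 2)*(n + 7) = n^4 + 10*n^3 + 23*n^2 + 14*n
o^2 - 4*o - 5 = (o - 5)*(o + 1)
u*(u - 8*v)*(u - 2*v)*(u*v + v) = u^4*v - 10*u^3*v^2 + u^3*v + 16*u^2*v^3 - 10*u^2*v^2 + 16*u*v^3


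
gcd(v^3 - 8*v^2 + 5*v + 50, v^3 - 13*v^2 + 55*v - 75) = v^2 - 10*v + 25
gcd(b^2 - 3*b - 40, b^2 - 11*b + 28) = 1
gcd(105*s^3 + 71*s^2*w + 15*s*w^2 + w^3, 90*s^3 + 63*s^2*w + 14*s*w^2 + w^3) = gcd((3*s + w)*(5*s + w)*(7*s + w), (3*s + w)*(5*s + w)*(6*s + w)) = 15*s^2 + 8*s*w + w^2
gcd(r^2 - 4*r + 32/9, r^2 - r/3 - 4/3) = r - 4/3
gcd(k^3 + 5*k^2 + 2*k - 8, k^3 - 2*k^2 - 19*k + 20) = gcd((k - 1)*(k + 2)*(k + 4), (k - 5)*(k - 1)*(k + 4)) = k^2 + 3*k - 4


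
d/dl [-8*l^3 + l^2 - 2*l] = -24*l^2 + 2*l - 2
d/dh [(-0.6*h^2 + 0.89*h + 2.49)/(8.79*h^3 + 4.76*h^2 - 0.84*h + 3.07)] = (5.274*h^4 - 15.6462*h^3 - 69.3937*h^2 - 27.3888*h + 4.8239)/(77.2641*h^6 + 83.6808*h^5 + 7.8904*h^4 + 45.9738*h^3 + 29.932*h^2 - 5.1576*h + 9.4249)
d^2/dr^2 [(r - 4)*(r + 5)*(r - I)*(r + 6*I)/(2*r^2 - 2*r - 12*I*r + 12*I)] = (r^6 + r^5*(-3 - 18*I) + r^4*(-105 + 54*I) + r^3*(185 - 396*I) + r^2*(-288 + 774*I) + r*(-1548 + 1512*I) + 5088 + 2736*I)/(r^6 + r^5*(-3 - 18*I) + r^4*(-105 + 54*I) + r^3*(323 + 162*I) + r^2*(-324 - 630*I) + r*(108 + 648*I) - 216*I)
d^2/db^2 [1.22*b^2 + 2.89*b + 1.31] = 2.44000000000000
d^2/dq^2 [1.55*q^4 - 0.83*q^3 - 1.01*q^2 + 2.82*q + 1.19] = 18.6*q^2 - 4.98*q - 2.02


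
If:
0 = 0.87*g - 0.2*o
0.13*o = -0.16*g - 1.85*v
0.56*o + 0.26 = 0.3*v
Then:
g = -0.10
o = -0.44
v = 0.04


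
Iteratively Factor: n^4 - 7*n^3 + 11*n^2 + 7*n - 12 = (n + 1)*(n^3 - 8*n^2 + 19*n - 12) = (n - 3)*(n + 1)*(n^2 - 5*n + 4) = (n - 3)*(n - 1)*(n + 1)*(n - 4)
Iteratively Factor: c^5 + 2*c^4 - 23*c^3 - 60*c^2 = (c - 5)*(c^4 + 7*c^3 + 12*c^2) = (c - 5)*(c + 4)*(c^3 + 3*c^2) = c*(c - 5)*(c + 4)*(c^2 + 3*c) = c^2*(c - 5)*(c + 4)*(c + 3)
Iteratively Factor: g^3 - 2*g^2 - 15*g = (g)*(g^2 - 2*g - 15) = g*(g + 3)*(g - 5)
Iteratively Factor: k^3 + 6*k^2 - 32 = (k - 2)*(k^2 + 8*k + 16) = (k - 2)*(k + 4)*(k + 4)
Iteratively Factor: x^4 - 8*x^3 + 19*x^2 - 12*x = (x)*(x^3 - 8*x^2 + 19*x - 12) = x*(x - 4)*(x^2 - 4*x + 3) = x*(x - 4)*(x - 1)*(x - 3)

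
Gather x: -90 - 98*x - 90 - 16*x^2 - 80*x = -16*x^2 - 178*x - 180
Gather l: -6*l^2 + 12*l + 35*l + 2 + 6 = -6*l^2 + 47*l + 8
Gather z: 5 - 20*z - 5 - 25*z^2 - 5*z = -25*z^2 - 25*z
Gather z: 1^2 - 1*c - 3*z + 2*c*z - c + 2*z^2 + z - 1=-2*c + 2*z^2 + z*(2*c - 2)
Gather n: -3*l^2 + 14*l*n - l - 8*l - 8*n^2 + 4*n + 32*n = -3*l^2 - 9*l - 8*n^2 + n*(14*l + 36)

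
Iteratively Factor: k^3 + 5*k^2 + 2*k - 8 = (k + 4)*(k^2 + k - 2) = (k - 1)*(k + 4)*(k + 2)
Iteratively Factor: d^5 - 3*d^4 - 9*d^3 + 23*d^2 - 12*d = (d)*(d^4 - 3*d^3 - 9*d^2 + 23*d - 12) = d*(d - 1)*(d^3 - 2*d^2 - 11*d + 12) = d*(d - 1)^2*(d^2 - d - 12) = d*(d - 4)*(d - 1)^2*(d + 3)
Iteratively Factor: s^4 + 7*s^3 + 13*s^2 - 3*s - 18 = (s - 1)*(s^3 + 8*s^2 + 21*s + 18) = (s - 1)*(s + 2)*(s^2 + 6*s + 9) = (s - 1)*(s + 2)*(s + 3)*(s + 3)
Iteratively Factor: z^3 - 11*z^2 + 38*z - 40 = (z - 5)*(z^2 - 6*z + 8) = (z - 5)*(z - 2)*(z - 4)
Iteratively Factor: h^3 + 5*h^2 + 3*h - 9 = (h - 1)*(h^2 + 6*h + 9) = (h - 1)*(h + 3)*(h + 3)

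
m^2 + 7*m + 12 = (m + 3)*(m + 4)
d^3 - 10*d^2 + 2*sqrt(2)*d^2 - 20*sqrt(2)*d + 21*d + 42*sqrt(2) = (d - 7)*(d - 3)*(d + 2*sqrt(2))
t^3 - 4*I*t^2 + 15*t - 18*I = (t - 6*I)*(t - I)*(t + 3*I)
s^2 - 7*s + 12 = (s - 4)*(s - 3)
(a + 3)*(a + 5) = a^2 + 8*a + 15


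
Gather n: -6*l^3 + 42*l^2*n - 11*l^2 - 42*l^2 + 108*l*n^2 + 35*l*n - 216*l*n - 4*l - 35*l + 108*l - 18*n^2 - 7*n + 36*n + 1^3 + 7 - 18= -6*l^3 - 53*l^2 + 69*l + n^2*(108*l - 18) + n*(42*l^2 - 181*l + 29) - 10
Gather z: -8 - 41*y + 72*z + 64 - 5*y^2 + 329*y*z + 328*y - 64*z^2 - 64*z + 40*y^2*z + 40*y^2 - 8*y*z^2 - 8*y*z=35*y^2 + 287*y + z^2*(-8*y - 64) + z*(40*y^2 + 321*y + 8) + 56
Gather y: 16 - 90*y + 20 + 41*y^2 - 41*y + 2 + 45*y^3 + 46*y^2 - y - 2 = 45*y^3 + 87*y^2 - 132*y + 36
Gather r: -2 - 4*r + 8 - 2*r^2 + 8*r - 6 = -2*r^2 + 4*r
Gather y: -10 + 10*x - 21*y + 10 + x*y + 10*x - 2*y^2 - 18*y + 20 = 20*x - 2*y^2 + y*(x - 39) + 20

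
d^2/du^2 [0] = 0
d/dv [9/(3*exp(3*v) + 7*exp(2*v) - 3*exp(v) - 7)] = (-81*exp(2*v) - 126*exp(v) + 27)*exp(v)/(3*exp(3*v) + 7*exp(2*v) - 3*exp(v) - 7)^2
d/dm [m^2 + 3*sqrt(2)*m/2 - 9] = 2*m + 3*sqrt(2)/2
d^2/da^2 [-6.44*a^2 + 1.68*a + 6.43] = -12.8800000000000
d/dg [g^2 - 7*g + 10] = 2*g - 7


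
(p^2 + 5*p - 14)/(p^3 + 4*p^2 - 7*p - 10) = (p + 7)/(p^2 + 6*p + 5)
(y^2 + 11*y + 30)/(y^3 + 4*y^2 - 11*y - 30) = (y + 6)/(y^2 - y - 6)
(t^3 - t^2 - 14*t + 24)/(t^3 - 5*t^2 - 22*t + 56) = (t - 3)/(t - 7)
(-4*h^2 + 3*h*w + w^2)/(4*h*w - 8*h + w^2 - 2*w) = (-h + w)/(w - 2)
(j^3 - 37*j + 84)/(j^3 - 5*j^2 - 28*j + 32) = (j^3 - 37*j + 84)/(j^3 - 5*j^2 - 28*j + 32)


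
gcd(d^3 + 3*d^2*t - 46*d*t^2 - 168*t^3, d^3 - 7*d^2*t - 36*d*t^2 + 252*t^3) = -d^2 + d*t + 42*t^2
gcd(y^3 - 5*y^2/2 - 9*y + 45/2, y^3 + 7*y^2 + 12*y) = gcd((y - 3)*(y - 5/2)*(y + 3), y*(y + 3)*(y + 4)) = y + 3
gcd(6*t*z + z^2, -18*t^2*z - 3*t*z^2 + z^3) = z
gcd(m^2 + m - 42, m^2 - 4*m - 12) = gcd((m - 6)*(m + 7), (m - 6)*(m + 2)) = m - 6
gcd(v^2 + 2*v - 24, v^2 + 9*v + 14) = 1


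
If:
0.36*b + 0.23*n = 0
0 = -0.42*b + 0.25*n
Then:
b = 0.00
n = 0.00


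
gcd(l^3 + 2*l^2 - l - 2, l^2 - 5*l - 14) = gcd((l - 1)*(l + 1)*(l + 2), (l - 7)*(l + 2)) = l + 2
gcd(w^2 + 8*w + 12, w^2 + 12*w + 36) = w + 6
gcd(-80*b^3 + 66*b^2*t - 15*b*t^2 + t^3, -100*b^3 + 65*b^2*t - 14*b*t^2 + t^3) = -5*b + t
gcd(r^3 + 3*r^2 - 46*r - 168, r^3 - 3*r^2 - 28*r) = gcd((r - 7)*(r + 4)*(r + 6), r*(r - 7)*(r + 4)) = r^2 - 3*r - 28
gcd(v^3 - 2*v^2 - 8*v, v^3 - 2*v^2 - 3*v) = v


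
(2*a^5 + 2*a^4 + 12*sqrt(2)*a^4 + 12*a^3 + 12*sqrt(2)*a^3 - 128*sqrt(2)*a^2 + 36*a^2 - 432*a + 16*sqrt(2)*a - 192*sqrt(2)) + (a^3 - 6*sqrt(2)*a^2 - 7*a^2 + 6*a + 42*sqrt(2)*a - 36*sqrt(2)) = 2*a^5 + 2*a^4 + 12*sqrt(2)*a^4 + 13*a^3 + 12*sqrt(2)*a^3 - 134*sqrt(2)*a^2 + 29*a^2 - 426*a + 58*sqrt(2)*a - 228*sqrt(2)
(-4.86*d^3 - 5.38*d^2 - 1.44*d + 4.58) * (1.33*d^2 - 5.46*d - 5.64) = -6.4638*d^5 + 19.3802*d^4 + 54.87*d^3 + 44.297*d^2 - 16.8852*d - 25.8312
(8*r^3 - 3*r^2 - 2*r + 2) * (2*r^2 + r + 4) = 16*r^5 + 2*r^4 + 25*r^3 - 10*r^2 - 6*r + 8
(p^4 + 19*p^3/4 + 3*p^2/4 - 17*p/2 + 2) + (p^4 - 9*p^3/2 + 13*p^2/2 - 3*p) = 2*p^4 + p^3/4 + 29*p^2/4 - 23*p/2 + 2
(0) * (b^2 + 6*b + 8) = 0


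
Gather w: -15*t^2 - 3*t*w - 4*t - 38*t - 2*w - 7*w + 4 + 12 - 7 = -15*t^2 - 42*t + w*(-3*t - 9) + 9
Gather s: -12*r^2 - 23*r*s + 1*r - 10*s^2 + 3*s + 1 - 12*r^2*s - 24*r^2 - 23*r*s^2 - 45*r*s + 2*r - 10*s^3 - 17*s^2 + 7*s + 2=-36*r^2 + 3*r - 10*s^3 + s^2*(-23*r - 27) + s*(-12*r^2 - 68*r + 10) + 3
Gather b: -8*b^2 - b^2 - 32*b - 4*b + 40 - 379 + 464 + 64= -9*b^2 - 36*b + 189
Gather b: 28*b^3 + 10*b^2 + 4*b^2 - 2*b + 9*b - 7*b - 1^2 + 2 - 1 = 28*b^3 + 14*b^2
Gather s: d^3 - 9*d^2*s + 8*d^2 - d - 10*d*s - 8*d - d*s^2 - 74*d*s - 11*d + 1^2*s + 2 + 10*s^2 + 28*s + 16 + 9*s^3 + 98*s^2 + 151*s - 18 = d^3 + 8*d^2 - 20*d + 9*s^3 + s^2*(108 - d) + s*(-9*d^2 - 84*d + 180)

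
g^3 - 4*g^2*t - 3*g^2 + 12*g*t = g*(g - 3)*(g - 4*t)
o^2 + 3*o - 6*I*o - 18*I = (o + 3)*(o - 6*I)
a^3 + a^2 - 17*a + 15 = (a - 3)*(a - 1)*(a + 5)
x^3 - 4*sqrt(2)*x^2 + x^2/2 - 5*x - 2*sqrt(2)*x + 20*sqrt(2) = (x - 2)*(x + 5/2)*(x - 4*sqrt(2))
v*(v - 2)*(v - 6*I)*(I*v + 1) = I*v^4 + 7*v^3 - 2*I*v^3 - 14*v^2 - 6*I*v^2 + 12*I*v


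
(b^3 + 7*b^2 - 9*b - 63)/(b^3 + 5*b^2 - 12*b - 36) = (b^2 + 10*b + 21)/(b^2 + 8*b + 12)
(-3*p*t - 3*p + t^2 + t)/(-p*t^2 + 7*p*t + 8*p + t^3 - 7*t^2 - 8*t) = (3*p - t)/(p*t - 8*p - t^2 + 8*t)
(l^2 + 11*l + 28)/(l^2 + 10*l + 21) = (l + 4)/(l + 3)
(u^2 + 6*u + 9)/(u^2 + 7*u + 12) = (u + 3)/(u + 4)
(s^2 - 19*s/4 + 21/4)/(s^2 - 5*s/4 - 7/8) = 2*(s - 3)/(2*s + 1)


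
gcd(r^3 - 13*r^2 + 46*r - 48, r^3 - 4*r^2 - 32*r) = r - 8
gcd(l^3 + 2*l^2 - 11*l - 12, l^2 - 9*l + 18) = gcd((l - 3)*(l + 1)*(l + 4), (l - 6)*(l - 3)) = l - 3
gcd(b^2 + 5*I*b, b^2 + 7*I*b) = b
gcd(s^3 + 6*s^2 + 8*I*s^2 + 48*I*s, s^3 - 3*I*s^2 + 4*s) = s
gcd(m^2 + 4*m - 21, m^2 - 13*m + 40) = 1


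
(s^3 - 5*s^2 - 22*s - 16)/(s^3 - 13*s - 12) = (s^2 - 6*s - 16)/(s^2 - s - 12)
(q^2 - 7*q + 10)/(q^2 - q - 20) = (q - 2)/(q + 4)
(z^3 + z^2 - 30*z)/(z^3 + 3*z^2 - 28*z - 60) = z/(z + 2)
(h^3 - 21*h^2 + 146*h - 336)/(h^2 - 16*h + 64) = (h^2 - 13*h + 42)/(h - 8)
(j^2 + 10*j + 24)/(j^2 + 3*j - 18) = (j + 4)/(j - 3)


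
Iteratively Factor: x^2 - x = (x - 1)*(x)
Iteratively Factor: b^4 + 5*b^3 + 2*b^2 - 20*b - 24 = (b + 2)*(b^3 + 3*b^2 - 4*b - 12) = (b + 2)^2*(b^2 + b - 6) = (b - 2)*(b + 2)^2*(b + 3)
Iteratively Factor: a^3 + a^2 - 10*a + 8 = (a - 1)*(a^2 + 2*a - 8) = (a - 1)*(a + 4)*(a - 2)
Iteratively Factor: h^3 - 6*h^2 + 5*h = (h)*(h^2 - 6*h + 5) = h*(h - 1)*(h - 5)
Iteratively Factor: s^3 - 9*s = (s)*(s^2 - 9) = s*(s + 3)*(s - 3)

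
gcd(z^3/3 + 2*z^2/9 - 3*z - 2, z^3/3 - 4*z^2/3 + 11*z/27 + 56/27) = 1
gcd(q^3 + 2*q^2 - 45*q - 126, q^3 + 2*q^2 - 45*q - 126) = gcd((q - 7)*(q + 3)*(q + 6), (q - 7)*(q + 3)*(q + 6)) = q^3 + 2*q^2 - 45*q - 126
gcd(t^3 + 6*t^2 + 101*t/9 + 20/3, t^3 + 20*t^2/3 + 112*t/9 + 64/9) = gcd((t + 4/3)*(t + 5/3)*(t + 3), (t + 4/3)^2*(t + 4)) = t + 4/3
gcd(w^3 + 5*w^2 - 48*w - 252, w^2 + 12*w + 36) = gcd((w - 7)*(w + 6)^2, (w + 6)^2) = w^2 + 12*w + 36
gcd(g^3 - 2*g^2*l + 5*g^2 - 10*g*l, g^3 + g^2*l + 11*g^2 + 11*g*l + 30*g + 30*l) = g + 5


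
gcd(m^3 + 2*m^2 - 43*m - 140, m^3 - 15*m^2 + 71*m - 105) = m - 7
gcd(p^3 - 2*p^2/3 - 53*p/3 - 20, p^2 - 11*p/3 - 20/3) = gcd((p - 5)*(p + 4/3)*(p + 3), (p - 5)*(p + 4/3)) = p^2 - 11*p/3 - 20/3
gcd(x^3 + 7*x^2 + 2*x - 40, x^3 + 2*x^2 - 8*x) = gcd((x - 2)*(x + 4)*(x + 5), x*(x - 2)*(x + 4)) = x^2 + 2*x - 8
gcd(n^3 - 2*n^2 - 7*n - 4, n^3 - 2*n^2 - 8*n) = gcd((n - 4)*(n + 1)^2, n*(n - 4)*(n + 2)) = n - 4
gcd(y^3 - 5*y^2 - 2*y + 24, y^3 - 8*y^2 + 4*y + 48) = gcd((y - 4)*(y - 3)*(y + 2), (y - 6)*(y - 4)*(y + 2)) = y^2 - 2*y - 8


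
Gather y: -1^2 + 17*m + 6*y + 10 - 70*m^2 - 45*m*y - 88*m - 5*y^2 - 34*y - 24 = -70*m^2 - 71*m - 5*y^2 + y*(-45*m - 28) - 15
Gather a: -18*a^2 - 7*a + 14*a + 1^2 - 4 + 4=-18*a^2 + 7*a + 1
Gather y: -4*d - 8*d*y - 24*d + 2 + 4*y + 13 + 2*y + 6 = -28*d + y*(6 - 8*d) + 21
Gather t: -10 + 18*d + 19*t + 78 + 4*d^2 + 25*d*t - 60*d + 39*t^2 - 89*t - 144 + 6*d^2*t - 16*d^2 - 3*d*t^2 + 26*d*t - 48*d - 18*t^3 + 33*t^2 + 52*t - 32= -12*d^2 - 90*d - 18*t^3 + t^2*(72 - 3*d) + t*(6*d^2 + 51*d - 18) - 108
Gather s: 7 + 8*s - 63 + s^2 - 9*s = s^2 - s - 56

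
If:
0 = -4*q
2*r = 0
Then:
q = 0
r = 0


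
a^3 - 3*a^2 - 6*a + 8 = (a - 4)*(a - 1)*(a + 2)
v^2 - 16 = (v - 4)*(v + 4)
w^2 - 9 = (w - 3)*(w + 3)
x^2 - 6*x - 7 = (x - 7)*(x + 1)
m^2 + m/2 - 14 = (m - 7/2)*(m + 4)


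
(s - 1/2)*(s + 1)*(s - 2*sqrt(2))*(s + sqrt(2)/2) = s^4 - 3*sqrt(2)*s^3/2 + s^3/2 - 5*s^2/2 - 3*sqrt(2)*s^2/4 - s + 3*sqrt(2)*s/4 + 1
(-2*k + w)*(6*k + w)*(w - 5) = -12*k^2*w + 60*k^2 + 4*k*w^2 - 20*k*w + w^3 - 5*w^2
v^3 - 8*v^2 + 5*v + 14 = (v - 7)*(v - 2)*(v + 1)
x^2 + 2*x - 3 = (x - 1)*(x + 3)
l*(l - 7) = l^2 - 7*l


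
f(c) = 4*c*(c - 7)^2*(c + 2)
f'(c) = 4*c*(c - 7)^2 + 4*c*(c + 2)*(2*c - 14) + 4*(c - 7)^2*(c + 2) = 16*c^3 - 144*c^2 + 168*c + 392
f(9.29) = 2200.09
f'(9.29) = 2353.17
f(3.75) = 911.02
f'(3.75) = -159.25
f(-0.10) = -38.31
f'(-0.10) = 373.74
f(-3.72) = 2941.18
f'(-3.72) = -3049.35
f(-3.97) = 3764.70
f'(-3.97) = -3545.66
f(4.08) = 846.04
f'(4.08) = -232.96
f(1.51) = 638.98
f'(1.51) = 372.43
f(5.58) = 341.15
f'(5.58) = -374.34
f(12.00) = 16800.00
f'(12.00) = 9320.00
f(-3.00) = 1200.00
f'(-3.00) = -1840.00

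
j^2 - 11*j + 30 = (j - 6)*(j - 5)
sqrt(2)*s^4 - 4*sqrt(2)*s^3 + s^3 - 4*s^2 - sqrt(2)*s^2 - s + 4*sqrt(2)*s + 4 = (s - 4)*(s - 1)*(s + 1)*(sqrt(2)*s + 1)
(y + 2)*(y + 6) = y^2 + 8*y + 12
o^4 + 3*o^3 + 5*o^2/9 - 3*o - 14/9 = (o - 1)*(o + 2/3)*(o + 1)*(o + 7/3)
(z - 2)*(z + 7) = z^2 + 5*z - 14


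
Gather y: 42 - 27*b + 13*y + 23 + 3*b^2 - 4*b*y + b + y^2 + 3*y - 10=3*b^2 - 26*b + y^2 + y*(16 - 4*b) + 55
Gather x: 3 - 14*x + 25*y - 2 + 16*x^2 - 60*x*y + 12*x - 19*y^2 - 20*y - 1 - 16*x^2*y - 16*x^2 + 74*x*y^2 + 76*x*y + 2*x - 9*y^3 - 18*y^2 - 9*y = -16*x^2*y + x*(74*y^2 + 16*y) - 9*y^3 - 37*y^2 - 4*y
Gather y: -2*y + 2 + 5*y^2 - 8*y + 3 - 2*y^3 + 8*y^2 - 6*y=-2*y^3 + 13*y^2 - 16*y + 5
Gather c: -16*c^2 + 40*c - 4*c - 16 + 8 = -16*c^2 + 36*c - 8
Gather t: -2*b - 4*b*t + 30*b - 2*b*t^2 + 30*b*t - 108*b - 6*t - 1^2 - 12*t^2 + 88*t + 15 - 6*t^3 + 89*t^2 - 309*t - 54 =-80*b - 6*t^3 + t^2*(77 - 2*b) + t*(26*b - 227) - 40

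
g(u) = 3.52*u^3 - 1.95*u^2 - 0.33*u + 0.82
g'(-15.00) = 2434.17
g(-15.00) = -12312.98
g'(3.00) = 83.01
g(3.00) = 77.32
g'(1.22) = 10.63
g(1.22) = 3.91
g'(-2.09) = 53.95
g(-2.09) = -39.14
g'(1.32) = 12.92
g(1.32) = 5.08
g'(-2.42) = 70.95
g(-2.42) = -59.69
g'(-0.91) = 11.96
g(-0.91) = -3.15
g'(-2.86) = 97.20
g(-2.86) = -96.53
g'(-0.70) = 7.57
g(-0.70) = -1.11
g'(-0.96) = 13.15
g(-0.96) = -3.77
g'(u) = 10.56*u^2 - 3.9*u - 0.33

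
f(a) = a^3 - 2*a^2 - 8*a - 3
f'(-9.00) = 271.00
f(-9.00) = -822.00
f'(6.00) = 76.00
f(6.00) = 93.00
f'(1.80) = -5.48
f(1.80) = -18.05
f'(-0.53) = -5.04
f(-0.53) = 0.53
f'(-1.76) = 8.33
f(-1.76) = -0.57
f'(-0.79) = -2.97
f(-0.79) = 1.58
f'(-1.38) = 3.23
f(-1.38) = 1.60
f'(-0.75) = -3.31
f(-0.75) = 1.45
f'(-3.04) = 31.88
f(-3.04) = -25.26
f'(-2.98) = 30.56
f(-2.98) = -23.38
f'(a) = 3*a^2 - 4*a - 8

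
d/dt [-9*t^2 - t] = -18*t - 1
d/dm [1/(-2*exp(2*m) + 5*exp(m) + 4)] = (4*exp(m) - 5)*exp(m)/(-2*exp(2*m) + 5*exp(m) + 4)^2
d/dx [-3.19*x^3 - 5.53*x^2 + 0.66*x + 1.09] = -9.57*x^2 - 11.06*x + 0.66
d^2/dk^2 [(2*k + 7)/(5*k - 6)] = 470/(5*k - 6)^3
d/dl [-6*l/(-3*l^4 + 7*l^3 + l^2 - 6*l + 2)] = 6*(-9*l^4 + 14*l^3 + l^2 - 2)/(9*l^8 - 42*l^7 + 43*l^6 + 50*l^5 - 95*l^4 + 16*l^3 + 40*l^2 - 24*l + 4)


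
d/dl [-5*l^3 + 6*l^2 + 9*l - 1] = -15*l^2 + 12*l + 9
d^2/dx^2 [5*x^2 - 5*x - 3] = 10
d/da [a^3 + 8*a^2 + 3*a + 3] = 3*a^2 + 16*a + 3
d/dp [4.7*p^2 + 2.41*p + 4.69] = 9.4*p + 2.41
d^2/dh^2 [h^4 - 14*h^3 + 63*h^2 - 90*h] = 12*h^2 - 84*h + 126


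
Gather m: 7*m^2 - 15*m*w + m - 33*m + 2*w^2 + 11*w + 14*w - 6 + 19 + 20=7*m^2 + m*(-15*w - 32) + 2*w^2 + 25*w + 33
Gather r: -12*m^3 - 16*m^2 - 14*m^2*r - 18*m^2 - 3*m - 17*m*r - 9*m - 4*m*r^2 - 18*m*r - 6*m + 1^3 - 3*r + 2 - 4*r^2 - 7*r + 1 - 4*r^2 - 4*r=-12*m^3 - 34*m^2 - 18*m + r^2*(-4*m - 8) + r*(-14*m^2 - 35*m - 14) + 4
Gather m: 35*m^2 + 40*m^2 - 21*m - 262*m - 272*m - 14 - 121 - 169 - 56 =75*m^2 - 555*m - 360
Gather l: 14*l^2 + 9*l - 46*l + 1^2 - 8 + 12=14*l^2 - 37*l + 5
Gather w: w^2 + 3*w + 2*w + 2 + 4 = w^2 + 5*w + 6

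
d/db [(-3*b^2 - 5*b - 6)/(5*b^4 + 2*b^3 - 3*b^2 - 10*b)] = (30*b^5 + 81*b^4 + 140*b^3 + 51*b^2 - 36*b - 60)/(b^2*(25*b^6 + 20*b^5 - 26*b^4 - 112*b^3 - 31*b^2 + 60*b + 100))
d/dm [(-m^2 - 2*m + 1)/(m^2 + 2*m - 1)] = 0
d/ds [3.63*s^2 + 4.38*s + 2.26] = 7.26*s + 4.38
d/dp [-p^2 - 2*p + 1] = -2*p - 2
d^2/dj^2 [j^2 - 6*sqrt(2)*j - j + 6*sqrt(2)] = 2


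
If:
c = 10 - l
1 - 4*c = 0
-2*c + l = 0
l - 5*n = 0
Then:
No Solution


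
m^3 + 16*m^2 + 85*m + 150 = (m + 5)^2*(m + 6)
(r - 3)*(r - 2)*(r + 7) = r^3 + 2*r^2 - 29*r + 42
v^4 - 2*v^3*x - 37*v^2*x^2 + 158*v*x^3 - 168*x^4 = (v - 4*x)*(v - 3*x)*(v - 2*x)*(v + 7*x)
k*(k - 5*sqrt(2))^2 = k^3 - 10*sqrt(2)*k^2 + 50*k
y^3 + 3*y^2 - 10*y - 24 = (y - 3)*(y + 2)*(y + 4)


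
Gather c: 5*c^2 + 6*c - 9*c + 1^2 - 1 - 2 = 5*c^2 - 3*c - 2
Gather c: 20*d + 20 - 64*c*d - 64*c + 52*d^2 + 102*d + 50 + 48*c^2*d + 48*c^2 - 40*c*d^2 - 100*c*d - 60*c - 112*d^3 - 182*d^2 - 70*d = c^2*(48*d + 48) + c*(-40*d^2 - 164*d - 124) - 112*d^3 - 130*d^2 + 52*d + 70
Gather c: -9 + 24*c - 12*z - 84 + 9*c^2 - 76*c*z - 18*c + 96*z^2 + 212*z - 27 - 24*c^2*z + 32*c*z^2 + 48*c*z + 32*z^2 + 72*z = c^2*(9 - 24*z) + c*(32*z^2 - 28*z + 6) + 128*z^2 + 272*z - 120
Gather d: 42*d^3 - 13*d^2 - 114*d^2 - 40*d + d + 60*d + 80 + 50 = 42*d^3 - 127*d^2 + 21*d + 130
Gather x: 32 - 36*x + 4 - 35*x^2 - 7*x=-35*x^2 - 43*x + 36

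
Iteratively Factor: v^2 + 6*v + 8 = (v + 2)*(v + 4)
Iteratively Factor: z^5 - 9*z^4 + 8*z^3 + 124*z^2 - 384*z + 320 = (z - 4)*(z^4 - 5*z^3 - 12*z^2 + 76*z - 80) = (z - 4)*(z - 2)*(z^3 - 3*z^2 - 18*z + 40) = (z - 4)*(z - 2)^2*(z^2 - z - 20) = (z - 4)*(z - 2)^2*(z + 4)*(z - 5)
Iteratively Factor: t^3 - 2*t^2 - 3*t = (t - 3)*(t^2 + t) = t*(t - 3)*(t + 1)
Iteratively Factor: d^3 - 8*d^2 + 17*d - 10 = (d - 2)*(d^2 - 6*d + 5) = (d - 2)*(d - 1)*(d - 5)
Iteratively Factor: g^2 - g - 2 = (g - 2)*(g + 1)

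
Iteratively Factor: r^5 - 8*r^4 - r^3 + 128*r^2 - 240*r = (r - 3)*(r^4 - 5*r^3 - 16*r^2 + 80*r) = r*(r - 3)*(r^3 - 5*r^2 - 16*r + 80) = r*(r - 4)*(r - 3)*(r^2 - r - 20) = r*(r - 5)*(r - 4)*(r - 3)*(r + 4)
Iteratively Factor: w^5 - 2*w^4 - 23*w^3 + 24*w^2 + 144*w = (w)*(w^4 - 2*w^3 - 23*w^2 + 24*w + 144) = w*(w - 4)*(w^3 + 2*w^2 - 15*w - 36) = w*(w - 4)*(w + 3)*(w^2 - w - 12) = w*(w - 4)^2*(w + 3)*(w + 3)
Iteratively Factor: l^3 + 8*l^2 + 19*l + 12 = (l + 4)*(l^2 + 4*l + 3) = (l + 1)*(l + 4)*(l + 3)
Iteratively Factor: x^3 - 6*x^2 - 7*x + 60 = (x + 3)*(x^2 - 9*x + 20) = (x - 5)*(x + 3)*(x - 4)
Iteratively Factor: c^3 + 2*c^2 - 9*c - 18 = (c + 2)*(c^2 - 9) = (c + 2)*(c + 3)*(c - 3)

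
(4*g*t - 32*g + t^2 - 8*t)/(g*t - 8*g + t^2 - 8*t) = (4*g + t)/(g + t)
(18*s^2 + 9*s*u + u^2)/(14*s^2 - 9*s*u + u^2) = (18*s^2 + 9*s*u + u^2)/(14*s^2 - 9*s*u + u^2)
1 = 1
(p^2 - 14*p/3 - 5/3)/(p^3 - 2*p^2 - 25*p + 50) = (p + 1/3)/(p^2 + 3*p - 10)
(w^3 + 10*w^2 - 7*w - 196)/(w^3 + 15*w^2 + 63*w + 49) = (w - 4)/(w + 1)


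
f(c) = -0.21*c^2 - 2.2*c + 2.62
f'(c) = -0.42*c - 2.2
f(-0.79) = 4.23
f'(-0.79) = -1.87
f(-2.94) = 7.27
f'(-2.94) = -0.97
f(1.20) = -0.32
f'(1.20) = -2.70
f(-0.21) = 3.07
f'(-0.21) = -2.11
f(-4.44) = 8.25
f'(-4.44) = -0.34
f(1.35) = -0.73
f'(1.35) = -2.77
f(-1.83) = 5.94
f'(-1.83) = -1.43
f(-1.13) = 4.84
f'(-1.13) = -1.73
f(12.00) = -54.02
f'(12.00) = -7.24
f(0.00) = 2.62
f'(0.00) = -2.20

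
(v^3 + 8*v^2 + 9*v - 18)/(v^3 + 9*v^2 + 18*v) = (v - 1)/v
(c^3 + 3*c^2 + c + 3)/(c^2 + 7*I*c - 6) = (c^2 + c*(3 - I) - 3*I)/(c + 6*I)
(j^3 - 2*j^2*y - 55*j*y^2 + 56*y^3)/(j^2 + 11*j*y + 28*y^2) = (j^2 - 9*j*y + 8*y^2)/(j + 4*y)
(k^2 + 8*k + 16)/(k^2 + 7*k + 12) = (k + 4)/(k + 3)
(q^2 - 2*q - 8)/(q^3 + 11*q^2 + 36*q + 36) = (q - 4)/(q^2 + 9*q + 18)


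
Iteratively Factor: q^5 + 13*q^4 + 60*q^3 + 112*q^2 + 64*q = (q + 1)*(q^4 + 12*q^3 + 48*q^2 + 64*q) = q*(q + 1)*(q^3 + 12*q^2 + 48*q + 64) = q*(q + 1)*(q + 4)*(q^2 + 8*q + 16) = q*(q + 1)*(q + 4)^2*(q + 4)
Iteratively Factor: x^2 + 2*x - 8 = (x - 2)*(x + 4)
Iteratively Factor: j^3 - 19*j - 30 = (j + 3)*(j^2 - 3*j - 10) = (j + 2)*(j + 3)*(j - 5)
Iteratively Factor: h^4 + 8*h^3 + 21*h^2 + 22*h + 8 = (h + 1)*(h^3 + 7*h^2 + 14*h + 8) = (h + 1)^2*(h^2 + 6*h + 8) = (h + 1)^2*(h + 4)*(h + 2)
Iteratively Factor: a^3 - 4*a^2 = (a)*(a^2 - 4*a) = a^2*(a - 4)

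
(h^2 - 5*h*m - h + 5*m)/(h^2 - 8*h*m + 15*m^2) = (h - 1)/(h - 3*m)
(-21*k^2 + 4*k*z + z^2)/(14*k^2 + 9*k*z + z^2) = (-3*k + z)/(2*k + z)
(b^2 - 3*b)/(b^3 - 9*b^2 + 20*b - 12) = b*(b - 3)/(b^3 - 9*b^2 + 20*b - 12)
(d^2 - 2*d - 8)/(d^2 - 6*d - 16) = (d - 4)/(d - 8)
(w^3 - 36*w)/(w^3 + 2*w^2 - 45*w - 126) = w*(w - 6)/(w^2 - 4*w - 21)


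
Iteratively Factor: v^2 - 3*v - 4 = (v - 4)*(v + 1)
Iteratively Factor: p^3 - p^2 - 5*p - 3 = (p + 1)*(p^2 - 2*p - 3) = (p - 3)*(p + 1)*(p + 1)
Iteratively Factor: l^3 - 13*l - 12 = (l - 4)*(l^2 + 4*l + 3) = (l - 4)*(l + 3)*(l + 1)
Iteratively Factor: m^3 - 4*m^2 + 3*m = (m)*(m^2 - 4*m + 3) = m*(m - 3)*(m - 1)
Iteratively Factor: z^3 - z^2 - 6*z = (z + 2)*(z^2 - 3*z) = z*(z + 2)*(z - 3)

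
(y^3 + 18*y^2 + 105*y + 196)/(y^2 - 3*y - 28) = (y^2 + 14*y + 49)/(y - 7)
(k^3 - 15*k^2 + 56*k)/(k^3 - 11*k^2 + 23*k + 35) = k*(k - 8)/(k^2 - 4*k - 5)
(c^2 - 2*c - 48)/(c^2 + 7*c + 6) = (c - 8)/(c + 1)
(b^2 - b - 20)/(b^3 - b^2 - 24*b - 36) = (-b^2 + b + 20)/(-b^3 + b^2 + 24*b + 36)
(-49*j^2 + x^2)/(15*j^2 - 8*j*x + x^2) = (-49*j^2 + x^2)/(15*j^2 - 8*j*x + x^2)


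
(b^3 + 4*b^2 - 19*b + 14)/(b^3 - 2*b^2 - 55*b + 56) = (b - 2)/(b - 8)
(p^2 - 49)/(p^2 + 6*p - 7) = (p - 7)/(p - 1)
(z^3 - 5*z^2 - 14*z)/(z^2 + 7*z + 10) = z*(z - 7)/(z + 5)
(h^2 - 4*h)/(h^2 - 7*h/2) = 2*(h - 4)/(2*h - 7)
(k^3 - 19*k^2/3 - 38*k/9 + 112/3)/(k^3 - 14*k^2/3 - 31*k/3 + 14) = (k - 8/3)/(k - 1)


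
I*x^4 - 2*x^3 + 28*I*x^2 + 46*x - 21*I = (x - 3*I)*(x - I)*(x + 7*I)*(I*x + 1)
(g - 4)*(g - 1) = g^2 - 5*g + 4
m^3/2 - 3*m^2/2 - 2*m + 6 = (m/2 + 1)*(m - 3)*(m - 2)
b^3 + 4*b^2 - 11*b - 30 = (b - 3)*(b + 2)*(b + 5)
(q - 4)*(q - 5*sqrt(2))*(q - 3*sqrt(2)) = q^3 - 8*sqrt(2)*q^2 - 4*q^2 + 30*q + 32*sqrt(2)*q - 120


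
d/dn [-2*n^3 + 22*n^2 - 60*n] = -6*n^2 + 44*n - 60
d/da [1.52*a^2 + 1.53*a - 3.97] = 3.04*a + 1.53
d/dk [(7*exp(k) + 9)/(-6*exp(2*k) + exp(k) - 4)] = ((7*exp(k) + 9)*(12*exp(k) - 1) - 42*exp(2*k) + 7*exp(k) - 28)*exp(k)/(6*exp(2*k) - exp(k) + 4)^2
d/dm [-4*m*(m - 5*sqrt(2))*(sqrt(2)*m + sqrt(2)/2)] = -12*sqrt(2)*m^2 - 4*sqrt(2)*m + 80*m + 20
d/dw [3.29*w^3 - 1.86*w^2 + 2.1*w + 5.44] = 9.87*w^2 - 3.72*w + 2.1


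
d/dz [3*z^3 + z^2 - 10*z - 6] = 9*z^2 + 2*z - 10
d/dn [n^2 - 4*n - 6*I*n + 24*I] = 2*n - 4 - 6*I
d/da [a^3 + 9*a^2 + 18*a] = 3*a^2 + 18*a + 18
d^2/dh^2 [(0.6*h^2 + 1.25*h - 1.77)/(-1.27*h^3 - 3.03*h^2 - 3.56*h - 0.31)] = (-1.93548*h^6 - 12.09675*h^5 + 21.673566*h^4 + 113.580182*h^3 + 154.803282*h^2 + 117.419472*h + 44.183102)/(2.048383*h^9 + 14.661261*h^8 + 52.205001*h^7 + 111.51354*h^6 + 153.495894*h^5 + 132.150693*h^4 + 65.547605*h^3 + 12.659997*h^2 + 1.026348*h + 0.029791)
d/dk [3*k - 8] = 3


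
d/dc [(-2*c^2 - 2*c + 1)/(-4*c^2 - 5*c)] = (2*c^2 + 8*c + 5)/(c^2*(16*c^2 + 40*c + 25))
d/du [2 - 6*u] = -6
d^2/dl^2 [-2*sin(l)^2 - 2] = -4*cos(2*l)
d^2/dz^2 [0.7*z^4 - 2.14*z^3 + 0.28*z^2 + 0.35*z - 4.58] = 8.4*z^2 - 12.84*z + 0.56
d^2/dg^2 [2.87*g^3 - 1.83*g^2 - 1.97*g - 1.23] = 17.22*g - 3.66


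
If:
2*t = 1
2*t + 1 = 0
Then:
No Solution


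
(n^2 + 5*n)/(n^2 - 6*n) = (n + 5)/(n - 6)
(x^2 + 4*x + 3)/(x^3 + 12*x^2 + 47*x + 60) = (x + 1)/(x^2 + 9*x + 20)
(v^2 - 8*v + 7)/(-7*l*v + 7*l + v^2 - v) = (v - 7)/(-7*l + v)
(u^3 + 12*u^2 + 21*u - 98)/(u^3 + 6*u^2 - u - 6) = (u^3 + 12*u^2 + 21*u - 98)/(u^3 + 6*u^2 - u - 6)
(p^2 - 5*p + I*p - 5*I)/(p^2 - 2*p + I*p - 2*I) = (p - 5)/(p - 2)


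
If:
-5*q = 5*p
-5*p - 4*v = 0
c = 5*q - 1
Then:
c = 4*v - 1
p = -4*v/5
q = 4*v/5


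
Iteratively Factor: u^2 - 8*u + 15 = (u - 5)*(u - 3)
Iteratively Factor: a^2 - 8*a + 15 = (a - 3)*(a - 5)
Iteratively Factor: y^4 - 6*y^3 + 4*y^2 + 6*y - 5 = (y + 1)*(y^3 - 7*y^2 + 11*y - 5) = (y - 5)*(y + 1)*(y^2 - 2*y + 1) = (y - 5)*(y - 1)*(y + 1)*(y - 1)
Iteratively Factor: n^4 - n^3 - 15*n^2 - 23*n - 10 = (n - 5)*(n^3 + 4*n^2 + 5*n + 2) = (n - 5)*(n + 1)*(n^2 + 3*n + 2) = (n - 5)*(n + 1)*(n + 2)*(n + 1)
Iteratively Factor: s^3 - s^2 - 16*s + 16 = (s + 4)*(s^2 - 5*s + 4) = (s - 4)*(s + 4)*(s - 1)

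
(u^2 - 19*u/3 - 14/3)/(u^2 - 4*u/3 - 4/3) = (u - 7)/(u - 2)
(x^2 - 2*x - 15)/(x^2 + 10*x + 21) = (x - 5)/(x + 7)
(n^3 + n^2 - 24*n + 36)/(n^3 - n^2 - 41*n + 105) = (n^2 + 4*n - 12)/(n^2 + 2*n - 35)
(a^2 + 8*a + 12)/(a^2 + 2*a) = (a + 6)/a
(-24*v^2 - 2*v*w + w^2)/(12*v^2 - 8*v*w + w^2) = (-4*v - w)/(2*v - w)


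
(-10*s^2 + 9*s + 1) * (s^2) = -10*s^4 + 9*s^3 + s^2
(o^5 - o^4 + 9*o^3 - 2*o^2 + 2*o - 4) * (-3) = -3*o^5 + 3*o^4 - 27*o^3 + 6*o^2 - 6*o + 12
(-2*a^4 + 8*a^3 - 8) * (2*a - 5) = -4*a^5 + 26*a^4 - 40*a^3 - 16*a + 40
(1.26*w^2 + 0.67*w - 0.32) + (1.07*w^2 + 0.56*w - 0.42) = 2.33*w^2 + 1.23*w - 0.74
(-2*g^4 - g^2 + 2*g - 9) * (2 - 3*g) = 6*g^5 - 4*g^4 + 3*g^3 - 8*g^2 + 31*g - 18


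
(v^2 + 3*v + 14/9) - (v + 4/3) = v^2 + 2*v + 2/9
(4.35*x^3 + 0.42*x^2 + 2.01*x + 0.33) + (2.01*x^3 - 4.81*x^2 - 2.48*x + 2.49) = 6.36*x^3 - 4.39*x^2 - 0.47*x + 2.82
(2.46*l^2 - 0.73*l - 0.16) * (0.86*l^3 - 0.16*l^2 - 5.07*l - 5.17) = 2.1156*l^5 - 1.0214*l^4 - 12.493*l^3 - 8.9915*l^2 + 4.5853*l + 0.8272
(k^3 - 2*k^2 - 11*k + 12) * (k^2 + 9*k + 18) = k^5 + 7*k^4 - 11*k^3 - 123*k^2 - 90*k + 216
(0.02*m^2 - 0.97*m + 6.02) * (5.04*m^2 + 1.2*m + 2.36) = 0.1008*m^4 - 4.8648*m^3 + 29.224*m^2 + 4.9348*m + 14.2072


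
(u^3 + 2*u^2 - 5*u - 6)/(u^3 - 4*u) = (u^2 + 4*u + 3)/(u*(u + 2))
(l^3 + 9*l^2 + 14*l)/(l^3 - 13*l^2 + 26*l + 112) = l*(l + 7)/(l^2 - 15*l + 56)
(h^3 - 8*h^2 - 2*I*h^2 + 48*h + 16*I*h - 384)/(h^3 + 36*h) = (h^2 - 8*h*(1 + I) + 64*I)/(h*(h - 6*I))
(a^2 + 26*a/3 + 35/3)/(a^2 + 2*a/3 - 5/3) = (a + 7)/(a - 1)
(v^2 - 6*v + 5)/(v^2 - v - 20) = (v - 1)/(v + 4)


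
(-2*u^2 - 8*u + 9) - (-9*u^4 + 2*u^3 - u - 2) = 9*u^4 - 2*u^3 - 2*u^2 - 7*u + 11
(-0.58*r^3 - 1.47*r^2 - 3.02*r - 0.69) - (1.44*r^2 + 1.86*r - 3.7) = -0.58*r^3 - 2.91*r^2 - 4.88*r + 3.01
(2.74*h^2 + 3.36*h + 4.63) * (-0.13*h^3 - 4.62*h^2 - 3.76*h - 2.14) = -0.3562*h^5 - 13.0956*h^4 - 26.4275*h^3 - 39.8878*h^2 - 24.5992*h - 9.9082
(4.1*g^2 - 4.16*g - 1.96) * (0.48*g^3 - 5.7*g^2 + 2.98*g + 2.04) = 1.968*g^5 - 25.3668*g^4 + 34.9892*g^3 + 7.1392*g^2 - 14.3272*g - 3.9984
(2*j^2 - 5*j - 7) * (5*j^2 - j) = 10*j^4 - 27*j^3 - 30*j^2 + 7*j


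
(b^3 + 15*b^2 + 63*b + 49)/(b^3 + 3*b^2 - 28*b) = (b^2 + 8*b + 7)/(b*(b - 4))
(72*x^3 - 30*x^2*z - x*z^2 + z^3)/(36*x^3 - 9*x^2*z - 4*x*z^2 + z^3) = (6*x + z)/(3*x + z)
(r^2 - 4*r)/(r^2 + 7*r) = (r - 4)/(r + 7)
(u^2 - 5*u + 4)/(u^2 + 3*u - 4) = (u - 4)/(u + 4)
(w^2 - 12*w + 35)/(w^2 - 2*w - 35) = (w - 5)/(w + 5)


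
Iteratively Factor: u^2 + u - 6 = (u + 3)*(u - 2)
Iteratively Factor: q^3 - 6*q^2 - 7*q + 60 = (q - 4)*(q^2 - 2*q - 15) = (q - 4)*(q + 3)*(q - 5)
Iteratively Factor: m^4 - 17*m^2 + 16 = (m - 1)*(m^3 + m^2 - 16*m - 16) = (m - 1)*(m + 1)*(m^2 - 16) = (m - 1)*(m + 1)*(m + 4)*(m - 4)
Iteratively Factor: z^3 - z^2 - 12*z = (z)*(z^2 - z - 12) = z*(z + 3)*(z - 4)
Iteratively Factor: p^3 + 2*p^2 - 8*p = (p)*(p^2 + 2*p - 8) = p*(p + 4)*(p - 2)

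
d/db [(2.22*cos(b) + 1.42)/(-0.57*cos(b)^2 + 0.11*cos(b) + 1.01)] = (1.2654*sin(b)^2 - 1.6188*cos(b) - 3.3514)*sin(b)/(-0.57*cos(b)^2 + 0.11*cos(b) + 1.01)^2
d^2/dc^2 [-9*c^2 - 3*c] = -18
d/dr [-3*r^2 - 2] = -6*r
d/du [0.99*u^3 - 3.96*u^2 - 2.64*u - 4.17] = 2.97*u^2 - 7.92*u - 2.64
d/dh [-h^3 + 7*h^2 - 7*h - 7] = -3*h^2 + 14*h - 7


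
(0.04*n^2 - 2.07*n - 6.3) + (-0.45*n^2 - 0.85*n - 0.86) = -0.41*n^2 - 2.92*n - 7.16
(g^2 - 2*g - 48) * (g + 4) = g^3 + 2*g^2 - 56*g - 192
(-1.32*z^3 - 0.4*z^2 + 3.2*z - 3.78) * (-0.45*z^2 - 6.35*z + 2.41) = 0.594*z^5 + 8.562*z^4 - 2.0812*z^3 - 19.583*z^2 + 31.715*z - 9.1098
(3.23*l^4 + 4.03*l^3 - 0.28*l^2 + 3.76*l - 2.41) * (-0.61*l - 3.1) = -1.9703*l^5 - 12.4713*l^4 - 12.3222*l^3 - 1.4256*l^2 - 10.1859*l + 7.471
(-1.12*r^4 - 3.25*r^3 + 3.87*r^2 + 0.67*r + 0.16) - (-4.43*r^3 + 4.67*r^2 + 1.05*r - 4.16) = -1.12*r^4 + 1.18*r^3 - 0.8*r^2 - 0.38*r + 4.32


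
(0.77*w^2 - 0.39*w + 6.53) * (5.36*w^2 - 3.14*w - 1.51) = 4.1272*w^4 - 4.5082*w^3 + 35.0627*w^2 - 19.9153*w - 9.8603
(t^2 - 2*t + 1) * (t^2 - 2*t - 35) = t^4 - 4*t^3 - 30*t^2 + 68*t - 35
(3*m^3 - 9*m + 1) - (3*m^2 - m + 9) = 3*m^3 - 3*m^2 - 8*m - 8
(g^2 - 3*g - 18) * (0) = 0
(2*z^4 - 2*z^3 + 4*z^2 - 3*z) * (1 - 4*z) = -8*z^5 + 10*z^4 - 18*z^3 + 16*z^2 - 3*z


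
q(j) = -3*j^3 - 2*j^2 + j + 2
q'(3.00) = -92.00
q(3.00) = -94.00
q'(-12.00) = -1247.00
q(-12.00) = 4886.00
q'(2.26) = -54.01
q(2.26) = -40.58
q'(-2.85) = -60.70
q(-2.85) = 52.35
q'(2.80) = -80.76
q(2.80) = -76.74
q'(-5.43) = -242.64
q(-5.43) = 417.91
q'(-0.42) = 1.09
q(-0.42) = 1.45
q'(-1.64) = -16.65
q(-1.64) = 8.21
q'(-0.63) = -0.05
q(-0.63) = 1.33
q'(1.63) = -29.43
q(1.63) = -14.68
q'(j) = -9*j^2 - 4*j + 1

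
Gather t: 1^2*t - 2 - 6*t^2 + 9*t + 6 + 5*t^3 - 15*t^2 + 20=5*t^3 - 21*t^2 + 10*t + 24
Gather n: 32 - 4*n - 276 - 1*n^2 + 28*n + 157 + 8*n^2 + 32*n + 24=7*n^2 + 56*n - 63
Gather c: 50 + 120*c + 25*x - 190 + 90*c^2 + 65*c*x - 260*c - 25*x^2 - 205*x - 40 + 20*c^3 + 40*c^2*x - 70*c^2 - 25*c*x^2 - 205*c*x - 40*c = 20*c^3 + c^2*(40*x + 20) + c*(-25*x^2 - 140*x - 180) - 25*x^2 - 180*x - 180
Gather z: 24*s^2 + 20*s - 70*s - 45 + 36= 24*s^2 - 50*s - 9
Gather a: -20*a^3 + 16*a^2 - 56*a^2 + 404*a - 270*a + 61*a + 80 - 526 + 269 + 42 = -20*a^3 - 40*a^2 + 195*a - 135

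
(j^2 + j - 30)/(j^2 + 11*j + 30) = (j - 5)/(j + 5)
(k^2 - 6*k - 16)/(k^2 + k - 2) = (k - 8)/(k - 1)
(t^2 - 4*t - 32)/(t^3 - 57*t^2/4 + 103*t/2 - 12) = 4*(t + 4)/(4*t^2 - 25*t + 6)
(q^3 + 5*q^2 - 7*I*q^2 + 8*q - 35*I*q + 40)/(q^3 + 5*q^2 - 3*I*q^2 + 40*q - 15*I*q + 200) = (q + I)/(q + 5*I)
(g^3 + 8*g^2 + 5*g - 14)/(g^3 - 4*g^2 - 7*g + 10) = (g + 7)/(g - 5)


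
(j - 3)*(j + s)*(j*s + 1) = j^3*s + j^2*s^2 - 3*j^2*s + j^2 - 3*j*s^2 + j*s - 3*j - 3*s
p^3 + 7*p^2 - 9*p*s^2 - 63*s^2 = (p + 7)*(p - 3*s)*(p + 3*s)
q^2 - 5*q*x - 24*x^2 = (q - 8*x)*(q + 3*x)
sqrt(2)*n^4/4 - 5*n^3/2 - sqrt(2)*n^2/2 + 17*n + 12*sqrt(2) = (n/2 + sqrt(2)/2)*(n - 4*sqrt(2))*(n - 3*sqrt(2))*(sqrt(2)*n/2 + 1)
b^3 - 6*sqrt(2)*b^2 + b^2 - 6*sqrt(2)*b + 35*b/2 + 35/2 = (b + 1)*(b - 7*sqrt(2)/2)*(b - 5*sqrt(2)/2)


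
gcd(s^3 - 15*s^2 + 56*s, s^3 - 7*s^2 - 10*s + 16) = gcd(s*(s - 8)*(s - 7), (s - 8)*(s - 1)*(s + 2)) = s - 8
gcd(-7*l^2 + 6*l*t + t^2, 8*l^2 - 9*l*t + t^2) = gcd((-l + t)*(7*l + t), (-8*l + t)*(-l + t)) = -l + t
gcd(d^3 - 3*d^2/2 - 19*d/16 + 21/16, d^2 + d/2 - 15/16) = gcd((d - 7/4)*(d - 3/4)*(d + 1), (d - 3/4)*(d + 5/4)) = d - 3/4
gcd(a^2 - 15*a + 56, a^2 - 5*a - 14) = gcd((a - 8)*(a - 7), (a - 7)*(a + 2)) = a - 7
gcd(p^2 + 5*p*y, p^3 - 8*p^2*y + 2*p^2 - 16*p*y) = p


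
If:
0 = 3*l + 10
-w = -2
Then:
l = -10/3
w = 2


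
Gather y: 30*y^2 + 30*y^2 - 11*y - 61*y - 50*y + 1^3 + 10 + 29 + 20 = 60*y^2 - 122*y + 60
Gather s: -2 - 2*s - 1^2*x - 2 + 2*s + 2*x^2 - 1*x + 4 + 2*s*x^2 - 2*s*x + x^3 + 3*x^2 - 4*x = s*(2*x^2 - 2*x) + x^3 + 5*x^2 - 6*x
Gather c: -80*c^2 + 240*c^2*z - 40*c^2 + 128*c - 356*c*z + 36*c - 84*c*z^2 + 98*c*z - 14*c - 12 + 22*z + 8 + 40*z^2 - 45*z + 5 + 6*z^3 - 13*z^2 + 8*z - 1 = c^2*(240*z - 120) + c*(-84*z^2 - 258*z + 150) + 6*z^3 + 27*z^2 - 15*z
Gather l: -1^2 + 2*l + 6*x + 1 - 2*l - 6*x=0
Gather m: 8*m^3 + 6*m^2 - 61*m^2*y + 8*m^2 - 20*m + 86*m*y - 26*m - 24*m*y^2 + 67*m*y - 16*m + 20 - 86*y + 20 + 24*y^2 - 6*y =8*m^3 + m^2*(14 - 61*y) + m*(-24*y^2 + 153*y - 62) + 24*y^2 - 92*y + 40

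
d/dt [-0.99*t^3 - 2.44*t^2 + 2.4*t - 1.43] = -2.97*t^2 - 4.88*t + 2.4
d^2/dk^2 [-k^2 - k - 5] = -2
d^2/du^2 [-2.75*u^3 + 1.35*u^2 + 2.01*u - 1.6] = 2.7 - 16.5*u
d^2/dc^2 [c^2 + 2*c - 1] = 2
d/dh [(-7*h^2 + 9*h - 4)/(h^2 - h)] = 2*(-h^2 + 4*h - 2)/(h^2*(h^2 - 2*h + 1))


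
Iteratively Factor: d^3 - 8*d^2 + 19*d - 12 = (d - 1)*(d^2 - 7*d + 12) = (d - 4)*(d - 1)*(d - 3)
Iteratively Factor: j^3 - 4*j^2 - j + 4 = (j - 4)*(j^2 - 1) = (j - 4)*(j - 1)*(j + 1)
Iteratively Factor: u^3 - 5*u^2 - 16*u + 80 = (u + 4)*(u^2 - 9*u + 20) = (u - 5)*(u + 4)*(u - 4)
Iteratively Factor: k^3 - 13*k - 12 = (k + 1)*(k^2 - k - 12) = (k + 1)*(k + 3)*(k - 4)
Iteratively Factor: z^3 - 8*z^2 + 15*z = (z)*(z^2 - 8*z + 15) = z*(z - 3)*(z - 5)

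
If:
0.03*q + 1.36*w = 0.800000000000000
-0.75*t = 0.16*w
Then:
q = 26.6666666666667 - 45.3333333333333*w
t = -0.213333333333333*w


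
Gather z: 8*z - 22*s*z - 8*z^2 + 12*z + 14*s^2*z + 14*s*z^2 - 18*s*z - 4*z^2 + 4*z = z^2*(14*s - 12) + z*(14*s^2 - 40*s + 24)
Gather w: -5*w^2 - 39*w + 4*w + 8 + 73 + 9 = -5*w^2 - 35*w + 90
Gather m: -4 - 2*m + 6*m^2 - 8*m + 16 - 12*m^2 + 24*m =-6*m^2 + 14*m + 12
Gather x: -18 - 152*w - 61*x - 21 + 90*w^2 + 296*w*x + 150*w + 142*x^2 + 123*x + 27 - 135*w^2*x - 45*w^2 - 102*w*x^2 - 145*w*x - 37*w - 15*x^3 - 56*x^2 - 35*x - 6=45*w^2 - 39*w - 15*x^3 + x^2*(86 - 102*w) + x*(-135*w^2 + 151*w + 27) - 18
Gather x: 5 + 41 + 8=54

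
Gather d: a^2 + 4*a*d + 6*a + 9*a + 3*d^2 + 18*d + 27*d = a^2 + 15*a + 3*d^2 + d*(4*a + 45)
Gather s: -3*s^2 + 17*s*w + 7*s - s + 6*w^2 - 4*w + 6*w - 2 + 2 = -3*s^2 + s*(17*w + 6) + 6*w^2 + 2*w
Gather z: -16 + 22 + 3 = 9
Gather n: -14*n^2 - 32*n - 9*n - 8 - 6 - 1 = -14*n^2 - 41*n - 15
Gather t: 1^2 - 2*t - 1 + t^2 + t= t^2 - t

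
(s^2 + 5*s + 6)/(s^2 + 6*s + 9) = (s + 2)/(s + 3)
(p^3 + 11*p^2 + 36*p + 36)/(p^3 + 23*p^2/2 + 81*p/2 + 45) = 2*(p + 2)/(2*p + 5)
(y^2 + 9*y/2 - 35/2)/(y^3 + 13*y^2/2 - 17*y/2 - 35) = 1/(y + 2)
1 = 1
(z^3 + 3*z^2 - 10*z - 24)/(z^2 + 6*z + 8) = z - 3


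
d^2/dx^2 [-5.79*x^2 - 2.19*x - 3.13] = -11.5800000000000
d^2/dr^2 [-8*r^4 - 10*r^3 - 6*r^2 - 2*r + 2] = -96*r^2 - 60*r - 12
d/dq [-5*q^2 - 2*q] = -10*q - 2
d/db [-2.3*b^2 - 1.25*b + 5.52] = -4.6*b - 1.25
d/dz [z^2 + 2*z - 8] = 2*z + 2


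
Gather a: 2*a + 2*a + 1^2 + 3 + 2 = 4*a + 6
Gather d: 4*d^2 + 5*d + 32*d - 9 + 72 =4*d^2 + 37*d + 63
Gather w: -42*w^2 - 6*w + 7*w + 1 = -42*w^2 + w + 1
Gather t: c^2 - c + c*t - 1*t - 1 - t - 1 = c^2 - c + t*(c - 2) - 2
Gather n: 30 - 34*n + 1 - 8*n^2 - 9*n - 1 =-8*n^2 - 43*n + 30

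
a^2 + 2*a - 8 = (a - 2)*(a + 4)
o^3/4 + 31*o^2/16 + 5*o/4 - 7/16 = (o/4 + 1/4)*(o - 1/4)*(o + 7)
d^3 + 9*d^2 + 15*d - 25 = (d - 1)*(d + 5)^2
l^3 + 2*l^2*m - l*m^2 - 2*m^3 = (l - m)*(l + m)*(l + 2*m)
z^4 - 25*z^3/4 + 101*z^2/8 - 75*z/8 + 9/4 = (z - 3)*(z - 2)*(z - 3/4)*(z - 1/2)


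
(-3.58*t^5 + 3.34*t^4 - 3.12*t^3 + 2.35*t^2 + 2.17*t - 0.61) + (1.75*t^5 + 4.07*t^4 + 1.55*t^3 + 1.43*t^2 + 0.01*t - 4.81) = -1.83*t^5 + 7.41*t^4 - 1.57*t^3 + 3.78*t^2 + 2.18*t - 5.42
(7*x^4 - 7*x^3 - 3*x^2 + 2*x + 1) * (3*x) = 21*x^5 - 21*x^4 - 9*x^3 + 6*x^2 + 3*x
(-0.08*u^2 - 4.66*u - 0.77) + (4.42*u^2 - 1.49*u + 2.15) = 4.34*u^2 - 6.15*u + 1.38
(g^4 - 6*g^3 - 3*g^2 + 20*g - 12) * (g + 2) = g^5 - 4*g^4 - 15*g^3 + 14*g^2 + 28*g - 24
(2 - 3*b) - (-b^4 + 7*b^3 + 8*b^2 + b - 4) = b^4 - 7*b^3 - 8*b^2 - 4*b + 6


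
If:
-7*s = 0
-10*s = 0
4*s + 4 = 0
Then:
No Solution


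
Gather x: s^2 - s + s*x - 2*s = s^2 + s*x - 3*s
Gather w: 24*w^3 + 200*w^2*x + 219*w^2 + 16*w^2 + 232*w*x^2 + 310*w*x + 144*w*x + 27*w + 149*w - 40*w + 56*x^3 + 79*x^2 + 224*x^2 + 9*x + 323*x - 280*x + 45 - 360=24*w^3 + w^2*(200*x + 235) + w*(232*x^2 + 454*x + 136) + 56*x^3 + 303*x^2 + 52*x - 315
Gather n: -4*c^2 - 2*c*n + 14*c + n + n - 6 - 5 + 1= -4*c^2 + 14*c + n*(2 - 2*c) - 10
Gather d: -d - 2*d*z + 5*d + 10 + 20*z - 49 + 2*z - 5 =d*(4 - 2*z) + 22*z - 44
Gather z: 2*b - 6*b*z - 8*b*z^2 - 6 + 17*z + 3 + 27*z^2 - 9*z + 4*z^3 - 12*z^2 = 2*b + 4*z^3 + z^2*(15 - 8*b) + z*(8 - 6*b) - 3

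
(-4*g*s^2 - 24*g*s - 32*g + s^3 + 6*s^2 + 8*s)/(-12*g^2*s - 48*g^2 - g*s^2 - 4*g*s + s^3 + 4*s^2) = (s + 2)/(3*g + s)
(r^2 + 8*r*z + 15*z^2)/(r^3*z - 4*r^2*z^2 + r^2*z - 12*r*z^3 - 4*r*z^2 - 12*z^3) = (-r^2 - 8*r*z - 15*z^2)/(z*(-r^3 + 4*r^2*z - r^2 + 12*r*z^2 + 4*r*z + 12*z^2))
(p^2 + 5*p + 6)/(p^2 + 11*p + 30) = (p^2 + 5*p + 6)/(p^2 + 11*p + 30)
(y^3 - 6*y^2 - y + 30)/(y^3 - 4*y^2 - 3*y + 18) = (y - 5)/(y - 3)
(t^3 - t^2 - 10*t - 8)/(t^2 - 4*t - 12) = (t^2 - 3*t - 4)/(t - 6)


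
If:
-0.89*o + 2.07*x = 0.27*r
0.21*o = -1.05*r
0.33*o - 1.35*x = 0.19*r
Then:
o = 0.00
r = 0.00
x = 0.00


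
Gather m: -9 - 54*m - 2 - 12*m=-66*m - 11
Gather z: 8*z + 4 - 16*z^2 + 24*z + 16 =-16*z^2 + 32*z + 20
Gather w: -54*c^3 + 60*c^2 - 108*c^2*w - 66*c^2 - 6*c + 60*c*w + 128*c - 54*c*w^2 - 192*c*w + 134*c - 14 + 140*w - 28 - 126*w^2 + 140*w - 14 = -54*c^3 - 6*c^2 + 256*c + w^2*(-54*c - 126) + w*(-108*c^2 - 132*c + 280) - 56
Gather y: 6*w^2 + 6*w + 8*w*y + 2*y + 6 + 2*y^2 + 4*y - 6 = 6*w^2 + 6*w + 2*y^2 + y*(8*w + 6)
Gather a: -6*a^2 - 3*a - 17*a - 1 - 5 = -6*a^2 - 20*a - 6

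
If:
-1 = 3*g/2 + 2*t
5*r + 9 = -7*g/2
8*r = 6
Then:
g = -51/14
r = 3/4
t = 125/56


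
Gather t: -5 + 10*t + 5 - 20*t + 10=10 - 10*t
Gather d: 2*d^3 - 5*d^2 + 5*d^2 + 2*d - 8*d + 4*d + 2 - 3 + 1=2*d^3 - 2*d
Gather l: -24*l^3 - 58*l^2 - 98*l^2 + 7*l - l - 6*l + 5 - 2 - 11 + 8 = -24*l^3 - 156*l^2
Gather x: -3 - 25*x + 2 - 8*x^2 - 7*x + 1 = -8*x^2 - 32*x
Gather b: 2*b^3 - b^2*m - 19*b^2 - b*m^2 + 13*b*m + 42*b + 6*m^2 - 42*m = 2*b^3 + b^2*(-m - 19) + b*(-m^2 + 13*m + 42) + 6*m^2 - 42*m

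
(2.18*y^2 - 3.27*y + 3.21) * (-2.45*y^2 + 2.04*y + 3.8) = -5.341*y^4 + 12.4587*y^3 - 6.2513*y^2 - 5.8776*y + 12.198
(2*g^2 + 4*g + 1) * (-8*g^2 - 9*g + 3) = -16*g^4 - 50*g^3 - 38*g^2 + 3*g + 3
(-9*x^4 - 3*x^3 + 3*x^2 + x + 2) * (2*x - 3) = -18*x^5 + 21*x^4 + 15*x^3 - 7*x^2 + x - 6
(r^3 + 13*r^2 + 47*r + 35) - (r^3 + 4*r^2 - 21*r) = 9*r^2 + 68*r + 35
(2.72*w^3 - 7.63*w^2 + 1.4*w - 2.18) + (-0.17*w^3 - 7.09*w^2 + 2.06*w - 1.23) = 2.55*w^3 - 14.72*w^2 + 3.46*w - 3.41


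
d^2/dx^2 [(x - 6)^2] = 2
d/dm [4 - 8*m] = -8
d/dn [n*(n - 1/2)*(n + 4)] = 3*n^2 + 7*n - 2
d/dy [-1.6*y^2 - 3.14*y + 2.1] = -3.2*y - 3.14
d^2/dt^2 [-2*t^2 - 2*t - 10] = -4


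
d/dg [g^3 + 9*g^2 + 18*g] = 3*g^2 + 18*g + 18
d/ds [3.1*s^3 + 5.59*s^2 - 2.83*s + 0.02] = 9.3*s^2 + 11.18*s - 2.83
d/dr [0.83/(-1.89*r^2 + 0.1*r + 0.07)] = (3.1374*r - 0.083)/(-1.89*r^2 + 0.1*r + 0.07)^2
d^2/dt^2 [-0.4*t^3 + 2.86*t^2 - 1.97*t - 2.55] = 5.72 - 2.4*t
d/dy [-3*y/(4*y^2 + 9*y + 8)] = 12*(y^2 - 2)/(16*y^4 + 72*y^3 + 145*y^2 + 144*y + 64)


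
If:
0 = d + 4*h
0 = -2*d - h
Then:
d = 0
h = 0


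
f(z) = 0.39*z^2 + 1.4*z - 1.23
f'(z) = 0.78*z + 1.4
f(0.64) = -0.17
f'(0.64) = 1.90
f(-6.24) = 5.22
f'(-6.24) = -3.47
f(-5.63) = 3.25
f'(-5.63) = -2.99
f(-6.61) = 6.56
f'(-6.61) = -3.76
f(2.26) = 3.93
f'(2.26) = 3.16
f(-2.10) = -2.45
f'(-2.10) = -0.24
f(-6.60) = 6.52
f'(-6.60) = -3.75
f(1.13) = 0.85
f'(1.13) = 2.28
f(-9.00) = 17.76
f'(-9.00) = -5.62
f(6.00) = 21.21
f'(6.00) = 6.08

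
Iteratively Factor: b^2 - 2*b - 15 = (b + 3)*(b - 5)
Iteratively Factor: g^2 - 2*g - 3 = (g - 3)*(g + 1)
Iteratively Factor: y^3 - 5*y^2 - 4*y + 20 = (y + 2)*(y^2 - 7*y + 10) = (y - 2)*(y + 2)*(y - 5)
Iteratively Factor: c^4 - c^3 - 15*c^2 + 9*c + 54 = (c + 2)*(c^3 - 3*c^2 - 9*c + 27) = (c - 3)*(c + 2)*(c^2 - 9) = (c - 3)^2*(c + 2)*(c + 3)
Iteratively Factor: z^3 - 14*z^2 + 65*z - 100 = (z - 5)*(z^2 - 9*z + 20) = (z - 5)*(z - 4)*(z - 5)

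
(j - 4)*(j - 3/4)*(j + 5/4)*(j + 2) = j^4 - 3*j^3/2 - 159*j^2/16 - 17*j/8 + 15/2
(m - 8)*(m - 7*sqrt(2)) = m^2 - 7*sqrt(2)*m - 8*m + 56*sqrt(2)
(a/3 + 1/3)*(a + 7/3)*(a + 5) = a^3/3 + 25*a^2/9 + 19*a/3 + 35/9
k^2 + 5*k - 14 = (k - 2)*(k + 7)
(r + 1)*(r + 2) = r^2 + 3*r + 2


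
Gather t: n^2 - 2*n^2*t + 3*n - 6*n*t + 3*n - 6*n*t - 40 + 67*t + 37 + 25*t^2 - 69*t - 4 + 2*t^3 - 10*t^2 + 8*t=n^2 + 6*n + 2*t^3 + 15*t^2 + t*(-2*n^2 - 12*n + 6) - 7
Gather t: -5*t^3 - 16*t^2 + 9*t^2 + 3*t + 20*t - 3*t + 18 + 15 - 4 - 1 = -5*t^3 - 7*t^2 + 20*t + 28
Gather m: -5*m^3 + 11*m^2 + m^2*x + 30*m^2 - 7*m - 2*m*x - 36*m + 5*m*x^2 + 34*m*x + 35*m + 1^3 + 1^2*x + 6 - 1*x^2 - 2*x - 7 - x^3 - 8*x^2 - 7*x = -5*m^3 + m^2*(x + 41) + m*(5*x^2 + 32*x - 8) - x^3 - 9*x^2 - 8*x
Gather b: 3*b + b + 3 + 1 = 4*b + 4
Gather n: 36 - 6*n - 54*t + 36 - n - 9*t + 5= -7*n - 63*t + 77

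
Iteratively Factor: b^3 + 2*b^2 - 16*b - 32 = (b - 4)*(b^2 + 6*b + 8) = (b - 4)*(b + 2)*(b + 4)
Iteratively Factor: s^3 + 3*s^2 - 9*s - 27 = (s + 3)*(s^2 - 9) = (s + 3)^2*(s - 3)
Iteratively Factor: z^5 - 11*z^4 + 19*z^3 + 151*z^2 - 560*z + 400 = (z + 4)*(z^4 - 15*z^3 + 79*z^2 - 165*z + 100) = (z - 5)*(z + 4)*(z^3 - 10*z^2 + 29*z - 20) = (z - 5)*(z - 1)*(z + 4)*(z^2 - 9*z + 20) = (z - 5)^2*(z - 1)*(z + 4)*(z - 4)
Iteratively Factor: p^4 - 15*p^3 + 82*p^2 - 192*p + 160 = (p - 4)*(p^3 - 11*p^2 + 38*p - 40) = (p - 5)*(p - 4)*(p^2 - 6*p + 8) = (p - 5)*(p - 4)*(p - 2)*(p - 4)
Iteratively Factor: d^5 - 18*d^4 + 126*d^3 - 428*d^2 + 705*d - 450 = (d - 3)*(d^4 - 15*d^3 + 81*d^2 - 185*d + 150) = (d - 3)*(d - 2)*(d^3 - 13*d^2 + 55*d - 75) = (d - 3)^2*(d - 2)*(d^2 - 10*d + 25) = (d - 5)*(d - 3)^2*(d - 2)*(d - 5)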